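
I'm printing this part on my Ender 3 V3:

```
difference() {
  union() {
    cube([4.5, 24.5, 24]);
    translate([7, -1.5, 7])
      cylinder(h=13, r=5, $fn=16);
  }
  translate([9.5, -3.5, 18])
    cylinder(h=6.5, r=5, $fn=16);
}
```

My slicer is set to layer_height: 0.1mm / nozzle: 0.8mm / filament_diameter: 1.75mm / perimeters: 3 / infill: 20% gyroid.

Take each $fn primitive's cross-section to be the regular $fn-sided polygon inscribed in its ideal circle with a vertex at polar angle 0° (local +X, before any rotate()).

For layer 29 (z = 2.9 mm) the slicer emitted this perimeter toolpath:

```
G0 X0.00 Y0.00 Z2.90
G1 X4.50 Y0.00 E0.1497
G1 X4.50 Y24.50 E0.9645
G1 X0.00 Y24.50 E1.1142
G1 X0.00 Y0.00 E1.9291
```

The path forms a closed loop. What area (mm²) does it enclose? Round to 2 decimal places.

110.25 mm²

Apply the shoelace formula to the sequence of (X, Y) vertices; enclosed area = 110.25 mm².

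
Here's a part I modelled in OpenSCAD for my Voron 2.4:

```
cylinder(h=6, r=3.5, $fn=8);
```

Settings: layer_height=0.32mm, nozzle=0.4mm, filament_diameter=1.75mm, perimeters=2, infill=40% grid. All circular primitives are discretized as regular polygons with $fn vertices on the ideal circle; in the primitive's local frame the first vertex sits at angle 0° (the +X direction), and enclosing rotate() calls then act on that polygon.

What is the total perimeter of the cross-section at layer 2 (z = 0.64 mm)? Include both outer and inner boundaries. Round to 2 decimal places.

At z = 0.64 mm: the r=3.5 cylinder gives a regular 8-gon of circumradius 3.5 (constant along its height) (perimeter = 2·8·3.500·sin(180°/8) = 21.43 mm). Overall, the cross-section is a single solid region. Total boundary length (outer) = 21.43 mm.

21.43 mm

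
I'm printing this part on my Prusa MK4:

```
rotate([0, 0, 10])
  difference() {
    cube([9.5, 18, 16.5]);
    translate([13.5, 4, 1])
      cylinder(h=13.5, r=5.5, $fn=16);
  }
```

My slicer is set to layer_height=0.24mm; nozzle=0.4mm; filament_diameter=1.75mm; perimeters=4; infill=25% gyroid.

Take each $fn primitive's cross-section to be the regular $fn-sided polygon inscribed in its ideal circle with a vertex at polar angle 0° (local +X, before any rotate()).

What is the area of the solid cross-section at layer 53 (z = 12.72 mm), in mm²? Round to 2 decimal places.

At z = 12.72 mm: the 9.5×18 cube contributes its full rectangle (area 171.00 mm²); the r=5.5 cylinder at (13.5, 4) contributes a regular 16-gon of circumradius 5.5 (area = (16/2)·5.500²·sin(360°/16) = 92.61 mm²); After the difference (first − rest): starting from the 9.5×18 cube (171.00 mm²), the r=5.5 cylinder at (13.5, 4) partially overlaps it — only the 7.18 mm² overlap (of its 92.61 mm²) is removed, clipping the outline — area = 163.82 mm²; (whole slice rotated 10° about Z — lengths, areas and connectivity unchanged). Overall, the cross-section is a single solid region. Net area = 163.82 mm².

163.82 mm²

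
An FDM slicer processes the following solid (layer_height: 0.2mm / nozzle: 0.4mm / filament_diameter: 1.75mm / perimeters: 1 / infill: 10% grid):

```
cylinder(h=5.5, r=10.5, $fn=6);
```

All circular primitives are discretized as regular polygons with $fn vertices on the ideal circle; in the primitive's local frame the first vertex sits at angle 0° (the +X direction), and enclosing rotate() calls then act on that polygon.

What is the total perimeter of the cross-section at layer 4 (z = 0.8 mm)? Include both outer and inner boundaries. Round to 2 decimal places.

At z = 0.8 mm: the cylinder: section is a regular 6-gon, circumradius r=10.5 (perimeter = 2·6·10.500·sin(180°/6) = 63.00 mm). Overall, the cross-section is a single solid region. Total boundary length (outer) = 63.00 mm.

63.00 mm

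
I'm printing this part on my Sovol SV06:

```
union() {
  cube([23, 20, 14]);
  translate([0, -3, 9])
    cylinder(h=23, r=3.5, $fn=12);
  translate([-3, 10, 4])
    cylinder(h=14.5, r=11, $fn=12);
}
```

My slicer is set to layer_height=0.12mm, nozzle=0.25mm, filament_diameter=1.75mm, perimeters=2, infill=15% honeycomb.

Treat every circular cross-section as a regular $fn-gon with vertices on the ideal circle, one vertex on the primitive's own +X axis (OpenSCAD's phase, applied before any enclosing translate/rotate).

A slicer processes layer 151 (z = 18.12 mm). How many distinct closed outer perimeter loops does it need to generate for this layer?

1

At z = 18.12 mm: the cube is absent (z outside [0, 14]); the r=3.5 cylinder at (0, -3) gives a regular 12-gon of circumradius 3.5 (constant along its height); the r=11 cylinder at (-3, 10) gives a regular 12-gon of circumradius 11 (constant along its height); Taking the union: the regions partially overlap (shared area 2.00 mm²), so overlapping operands fuse into one piece — 1 connected region. The result has 1 disconnected region.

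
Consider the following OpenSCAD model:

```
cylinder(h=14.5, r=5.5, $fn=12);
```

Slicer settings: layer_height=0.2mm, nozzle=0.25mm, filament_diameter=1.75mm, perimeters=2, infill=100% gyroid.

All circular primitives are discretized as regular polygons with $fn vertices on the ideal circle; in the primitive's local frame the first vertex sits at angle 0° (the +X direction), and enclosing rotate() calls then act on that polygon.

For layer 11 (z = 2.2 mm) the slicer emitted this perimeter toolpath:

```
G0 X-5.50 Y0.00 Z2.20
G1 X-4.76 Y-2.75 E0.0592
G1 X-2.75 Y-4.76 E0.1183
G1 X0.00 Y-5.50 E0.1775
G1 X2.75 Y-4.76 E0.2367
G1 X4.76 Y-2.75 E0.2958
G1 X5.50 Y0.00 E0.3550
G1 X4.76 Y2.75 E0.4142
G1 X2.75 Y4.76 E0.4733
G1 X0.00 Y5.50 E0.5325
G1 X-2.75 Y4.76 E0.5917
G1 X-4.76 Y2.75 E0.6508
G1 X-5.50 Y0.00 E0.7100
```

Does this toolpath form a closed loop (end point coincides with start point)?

Start point (G0): (-5.50, 0.00). End point (last G1): the path returns to the start — closed.

yes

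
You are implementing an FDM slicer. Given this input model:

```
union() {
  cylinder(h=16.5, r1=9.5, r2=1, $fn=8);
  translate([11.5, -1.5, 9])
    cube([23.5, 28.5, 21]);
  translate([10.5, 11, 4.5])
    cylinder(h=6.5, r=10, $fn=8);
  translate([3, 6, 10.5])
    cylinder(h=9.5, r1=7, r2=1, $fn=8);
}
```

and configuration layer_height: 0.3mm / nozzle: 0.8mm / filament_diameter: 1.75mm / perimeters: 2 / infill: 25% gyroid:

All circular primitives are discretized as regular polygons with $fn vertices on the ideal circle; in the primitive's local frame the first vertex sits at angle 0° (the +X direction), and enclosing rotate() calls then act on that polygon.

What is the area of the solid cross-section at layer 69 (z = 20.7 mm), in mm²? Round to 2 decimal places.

At z = 20.7 mm: the cone is absent (z outside [0, 16.5]); the 23.5×28.5 cube at (11.5, -1.5) contributes its full rectangle (area 669.75 mm²); the cylinder at (10.5, 11) is not intersected at this z (z outside [4.5, 11]); the cone at (3, 6) does not reach this height (z outside [10.5, 20]); Combining (union): only the 23.5×28.5 cube at (11.5, -1.5) is present, so the union is just that shape — area = 669.75 mm². Overall, the cross-section is a single solid region. Net area = 669.75 mm².

669.75 mm²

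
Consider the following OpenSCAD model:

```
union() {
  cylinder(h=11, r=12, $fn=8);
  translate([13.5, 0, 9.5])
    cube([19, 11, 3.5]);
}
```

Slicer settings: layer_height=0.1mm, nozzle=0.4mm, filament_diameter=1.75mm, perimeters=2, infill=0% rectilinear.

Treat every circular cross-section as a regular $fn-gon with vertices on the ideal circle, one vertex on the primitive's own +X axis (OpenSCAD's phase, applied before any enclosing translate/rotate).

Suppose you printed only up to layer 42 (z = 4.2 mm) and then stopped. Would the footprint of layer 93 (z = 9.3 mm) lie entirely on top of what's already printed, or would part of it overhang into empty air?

Compare the two slices. At z = 4.2: the cylinder: section is a regular 8-gon, circumradius r=12 (area = (8/2)·12.000²·sin(360°/8) = 407.29 mm²); the cube at (13.5, 0) does not reach this height (z outside [9.5, 13]); Merging all regions: only the r=12 cylinder is present, so the union is just that shape — area = 407.29 mm². At z = 9.3: the cylinder: section is a regular 8-gon, circumradius r=12 (area = (8/2)·12.000²·sin(360°/8) = 407.29 mm²); the cube at (13.5, 0) is not intersected at this z (z outside [9.5, 13]); Taking the union: only the r=12 cylinder is present, so the union is just that shape — area = 407.29 mm². Checking containment: the cross-section at z = 9.3 is a subset of the cross-section at z = 4.2.

entirely on top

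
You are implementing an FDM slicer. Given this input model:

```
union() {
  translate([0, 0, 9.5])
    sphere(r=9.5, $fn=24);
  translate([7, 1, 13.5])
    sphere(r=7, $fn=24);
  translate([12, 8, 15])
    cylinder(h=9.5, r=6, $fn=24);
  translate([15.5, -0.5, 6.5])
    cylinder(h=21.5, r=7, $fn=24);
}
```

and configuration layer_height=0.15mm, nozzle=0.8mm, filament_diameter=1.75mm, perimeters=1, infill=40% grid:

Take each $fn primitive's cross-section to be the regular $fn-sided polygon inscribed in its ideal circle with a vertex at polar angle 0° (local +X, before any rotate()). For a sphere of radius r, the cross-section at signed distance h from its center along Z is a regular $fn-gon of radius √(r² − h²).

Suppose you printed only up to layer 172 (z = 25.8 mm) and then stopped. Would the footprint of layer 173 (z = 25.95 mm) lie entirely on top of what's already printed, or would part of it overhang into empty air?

entirely on top

Compare the two slices. At z = 25.8: the sphere does not reach this height (|z−center|=16.300 > r=9.5); the sphere at (7, 1) does not reach this height (|z−center|=12.300 > r=7); the cylinder at (12, 8) is absent (z outside [15, 24.5]); the r=7 cylinder at (15.5, -0.5) gives a regular 24-gon of circumradius 7 (constant along its height) (area = (24/2)·7.000²·sin(360°/24) = 152.19 mm²); Merging all regions: only the r=7 cylinder at (15.5, -0.5) is present, so the union is just that shape — area = 152.19 mm². At z = 25.95: the sphere does not reach this height (|z−center|=16.450 > r=9.5); the sphere at (7, 1) is not intersected at this z (|z−center|=12.450 > r=7); the cylinder at (12, 8) does not reach this height (z outside [15, 24.5]); the cylinder at (15.5, -0.5): section is a regular 24-gon, circumradius r=7 (area = (24/2)·7.000²·sin(360°/24) = 152.19 mm²); Merging all regions: only the r=7 cylinder at (15.5, -0.5) is present, so the union is just that shape — area = 152.19 mm². Checking containment: the cross-section at z = 25.95 is a subset of the cross-section at z = 25.8.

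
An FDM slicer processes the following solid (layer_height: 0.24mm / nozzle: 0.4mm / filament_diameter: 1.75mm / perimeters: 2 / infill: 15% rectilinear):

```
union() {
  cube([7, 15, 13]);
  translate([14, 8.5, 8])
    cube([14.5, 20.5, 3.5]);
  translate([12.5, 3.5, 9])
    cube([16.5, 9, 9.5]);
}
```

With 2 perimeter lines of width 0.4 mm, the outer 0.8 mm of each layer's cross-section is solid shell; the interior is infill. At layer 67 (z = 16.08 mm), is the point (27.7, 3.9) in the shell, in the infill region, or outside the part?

shell

At z = 16.08 mm: the cube does not reach this height (z outside [0, 13]); the cube at (14, 8.5) does not reach this height (z outside [8, 11.5]); the 16.5×9 cube at (12.5, 3.5) contributes its full rectangle; Merging all regions: only the 16.5×9 cube at (12.5, 3.5) is present, so the union is just that shape — 1 connected region. Overall, the cross-section is a single solid region. The nearest boundary edge runs (12.50, 3.50)→(29.00, 3.50); distance from the point to it = 0.40 mm. The point is inside the cross-section, 0.40 mm from the nearest boundary — within the 0.8 mm shell band (2 × 0.4).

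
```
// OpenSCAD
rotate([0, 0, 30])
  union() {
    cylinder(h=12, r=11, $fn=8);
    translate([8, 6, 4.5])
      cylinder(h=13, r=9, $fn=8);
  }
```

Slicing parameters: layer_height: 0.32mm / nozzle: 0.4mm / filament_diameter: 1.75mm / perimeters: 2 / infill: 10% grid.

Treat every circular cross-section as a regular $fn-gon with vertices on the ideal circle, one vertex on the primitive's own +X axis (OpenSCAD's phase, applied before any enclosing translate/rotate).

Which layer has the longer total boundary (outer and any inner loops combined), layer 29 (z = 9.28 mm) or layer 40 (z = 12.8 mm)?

Layer 29 (z = 9.28): the r=11 cylinder contributes a regular 8-gon of circumradius 11 (perimeter = 2·8·11.000·sin(180°/8) = 67.35 mm); the cylinder at (8, 6): section is a regular 8-gon, circumradius r=9 (perimeter = 2·8·9.000·sin(180°/8) = 55.11 mm); Combining (union): the regions partially overlap (shared area 101.22 mm²), so the edge portions inside another operand are dropped and the merged outline is re-measured after clipping — boundary = 83.24 mm; (rotated 30° about Z; rotation is an isometry so areas/perimeters/island counts are preserved). So its perimeter = 83.24 mm. Layer 40 (z = 12.8): the cylinder is not intersected at this z (z outside [0, 12]); the r=9 cylinder at (8, 6) contributes a regular 8-gon of circumradius 9 (perimeter = 2·8·9.000·sin(180°/8) = 55.11 mm); Combining (union): only the r=9 cylinder at (8, 6) is present, so the union is just that shape — boundary = 55.11 mm; (whole slice rotated 30° about Z — lengths, areas and connectivity unchanged). So its perimeter = 55.11 mm. Layer 29 is larger (83.24 vs 55.11 mm).

layer 29 (z = 9.28 mm)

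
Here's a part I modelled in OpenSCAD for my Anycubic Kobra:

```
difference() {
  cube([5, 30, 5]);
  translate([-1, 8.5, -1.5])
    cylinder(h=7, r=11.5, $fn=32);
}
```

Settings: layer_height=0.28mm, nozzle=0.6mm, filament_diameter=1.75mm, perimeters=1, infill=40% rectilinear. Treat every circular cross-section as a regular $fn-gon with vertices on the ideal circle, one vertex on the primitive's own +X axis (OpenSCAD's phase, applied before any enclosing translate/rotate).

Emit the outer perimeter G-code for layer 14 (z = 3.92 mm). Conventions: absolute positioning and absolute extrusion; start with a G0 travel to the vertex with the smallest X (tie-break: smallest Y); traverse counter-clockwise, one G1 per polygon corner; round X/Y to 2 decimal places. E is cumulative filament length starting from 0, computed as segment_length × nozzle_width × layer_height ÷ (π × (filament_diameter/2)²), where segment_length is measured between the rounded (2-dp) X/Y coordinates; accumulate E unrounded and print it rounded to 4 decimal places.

G0 X0.00 Y19.90 Z3.92
G1 X1.24 Y19.78 E0.0870
G1 X3.40 Y19.12 E0.2448
G1 X5.00 Y18.27 E0.3713
G1 X5.00 Y30.00 E1.1906
G1 X0.00 Y30.00 E1.5398
G1 X0.00 Y19.90 E2.2453

At z = 3.92 mm: the 5×30 cube contributes its full rectangle; the cylinder at (-1, 8.5): section is a regular 32-gon, circumradius r=11.5; After the difference (first − rest): starting from the 5×30 cube, the r=11.5 cylinder at (-1, 8.5) partially overlaps it — only the 96.54 mm² overlap (of its 412.81 mm²) is removed, clipping the outline — 1 connected region. The outline is a single polygon with 6 vertices. Extrusion per mm of travel: 0.6 × 0.28 / (π × 0.875²) = 0.069846. Accumulating E over each segment gives final E = 2.2453.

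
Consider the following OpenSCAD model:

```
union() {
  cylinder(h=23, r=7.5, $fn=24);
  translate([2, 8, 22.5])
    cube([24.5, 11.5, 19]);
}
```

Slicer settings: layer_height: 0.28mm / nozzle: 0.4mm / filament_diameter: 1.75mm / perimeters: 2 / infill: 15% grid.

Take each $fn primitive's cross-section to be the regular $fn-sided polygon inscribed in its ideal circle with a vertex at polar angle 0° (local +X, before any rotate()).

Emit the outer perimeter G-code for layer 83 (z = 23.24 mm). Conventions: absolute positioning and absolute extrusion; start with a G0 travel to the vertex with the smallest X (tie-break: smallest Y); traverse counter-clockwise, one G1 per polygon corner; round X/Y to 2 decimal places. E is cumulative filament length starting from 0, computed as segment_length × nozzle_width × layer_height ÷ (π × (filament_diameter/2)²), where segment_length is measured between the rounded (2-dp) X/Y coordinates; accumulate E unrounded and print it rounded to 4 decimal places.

G0 X2.00 Y8.00 Z23.24
G1 X26.50 Y8.00 E1.1408
G1 X26.50 Y19.50 E1.6763
G1 X2.00 Y19.50 E2.8171
G1 X2.00 Y8.00 E3.3526

At z = 23.24 mm: the cylinder is not intersected at this z (z outside [0, 23]); the cube at (2, 8) (footprint 24.5×11.5) is included at this height; Taking the union: only the 24.5×11.5 cube at (2, 8) is present, so the union is just that shape — 1 connected region. The outline is a single polygon with 4 vertices. Extrusion per mm of travel: 0.4 × 0.28 / (π × 0.875²) = 0.046564. Accumulating E over each segment gives final E = 3.3526.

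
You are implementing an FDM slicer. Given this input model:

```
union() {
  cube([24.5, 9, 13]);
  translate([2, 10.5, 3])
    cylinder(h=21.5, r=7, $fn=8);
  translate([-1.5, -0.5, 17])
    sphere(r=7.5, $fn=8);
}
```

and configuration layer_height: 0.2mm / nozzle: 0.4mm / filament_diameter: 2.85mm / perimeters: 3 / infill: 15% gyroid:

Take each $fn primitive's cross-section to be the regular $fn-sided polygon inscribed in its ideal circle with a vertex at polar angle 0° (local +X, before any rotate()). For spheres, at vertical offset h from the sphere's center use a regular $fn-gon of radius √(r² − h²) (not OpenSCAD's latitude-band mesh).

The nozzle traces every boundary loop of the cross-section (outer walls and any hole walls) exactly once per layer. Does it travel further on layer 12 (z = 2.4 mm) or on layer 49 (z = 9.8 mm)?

Layer 12 (z = 2.4): the 24.5×9 cube contributes its full rectangle (perimeter 67.00 mm); the cylinder at (2, 10.5) is absent (z outside [3, 24.5]); the sphere at (-1.5, -0.5) is absent (|z−center|=14.600 > r=7.5); Taking the union: only the 24.5×9 cube is present, so the union is just that shape — boundary = 67.00 mm. So its perimeter = 67.00 mm. Layer 49 (z = 9.8): the 24.5×9 cube contributes its full rectangle (perimeter 67.00 mm); the cylinder at (2, 10.5): section is a regular 8-gon, circumradius r=7 (perimeter = 2·8·7.000·sin(180°/8) = 42.86 mm); the sphere at (-1.5, -0.5): section is a regular 8-gon, circumradius = √(r²−h²) = √(7.5²−7.2²) = 2.100 (perimeter = 2·8·2.100·sin(180°/8) = 12.86 mm); Merging all regions: the regions partially overlap (shared area 34.97 mm²), so the edge portions inside another operand are dropped and the merged outline is re-measured after clipping — boundary = 96.04 mm. So its perimeter = 96.04 mm. Layer 49 is larger (96.04 vs 67.00 mm).

layer 49 (z = 9.8 mm)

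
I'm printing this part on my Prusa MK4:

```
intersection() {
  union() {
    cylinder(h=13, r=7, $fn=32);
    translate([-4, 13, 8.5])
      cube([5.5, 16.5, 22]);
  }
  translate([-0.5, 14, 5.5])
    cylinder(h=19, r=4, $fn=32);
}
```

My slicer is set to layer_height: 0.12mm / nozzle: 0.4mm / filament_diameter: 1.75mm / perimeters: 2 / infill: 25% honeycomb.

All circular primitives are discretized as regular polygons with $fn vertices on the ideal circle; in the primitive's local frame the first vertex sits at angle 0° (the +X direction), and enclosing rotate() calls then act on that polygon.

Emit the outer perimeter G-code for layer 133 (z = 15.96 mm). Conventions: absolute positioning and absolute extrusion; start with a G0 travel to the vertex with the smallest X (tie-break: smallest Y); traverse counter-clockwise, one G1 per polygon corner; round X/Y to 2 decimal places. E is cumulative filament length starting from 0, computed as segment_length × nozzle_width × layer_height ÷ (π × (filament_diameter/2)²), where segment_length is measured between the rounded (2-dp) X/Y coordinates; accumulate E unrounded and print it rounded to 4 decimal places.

At z = 15.96 mm: the cylinder does not reach this height (z outside [0, 13]); the 5.5×16.5 cube at (-4, 13) contributes its full rectangle; Merging all regions: only the 5.5×16.5 cube at (-4, 13) is present, so the union is just that shape — 1 connected region; the cylinder at (-0.5, 14): section is a regular 32-gon, circumradius r=4; Taking the intersection: the r=4 cylinder at (-0.5, 14) partially overlaps the result so far; clipping to the common part keeps 24.98 mm² — 1 connected region. The outline is a single polygon with 12 vertices. Extrusion per mm of travel: 0.4 × 0.12 / (π × 0.875²) = 0.019956. Accumulating E over each segment gives final E = 0.3838.

G0 X-4.00 Y13.00 Z15.96
G1 X1.50 Y13.00 E0.1098
G1 X1.50 Y17.44 E0.1984
G1 X1.03 Y17.70 E0.2091
G1 X0.28 Y17.92 E0.2247
G1 X-0.50 Y18.00 E0.2403
G1 X-1.28 Y17.92 E0.2560
G1 X-2.03 Y17.70 E0.2716
G1 X-2.72 Y17.33 E0.2872
G1 X-3.33 Y16.83 E0.3029
G1 X-3.83 Y16.22 E0.3187
G1 X-4.00 Y15.90 E0.3259
G1 X-4.00 Y13.00 E0.3838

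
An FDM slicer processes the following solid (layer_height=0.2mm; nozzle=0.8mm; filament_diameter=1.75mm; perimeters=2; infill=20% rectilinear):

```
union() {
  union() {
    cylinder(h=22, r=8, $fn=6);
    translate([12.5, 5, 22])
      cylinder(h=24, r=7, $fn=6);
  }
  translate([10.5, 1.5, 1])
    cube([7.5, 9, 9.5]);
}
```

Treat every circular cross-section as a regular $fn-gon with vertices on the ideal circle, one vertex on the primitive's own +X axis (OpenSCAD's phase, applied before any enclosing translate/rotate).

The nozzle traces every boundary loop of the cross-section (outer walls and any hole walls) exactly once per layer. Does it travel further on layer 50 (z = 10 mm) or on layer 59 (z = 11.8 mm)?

Layer 50 (z = 10): the r=8 cylinder contributes a regular 6-gon of circumradius 8 (perimeter = 2·6·8.000·sin(180°/6) = 48.00 mm); the cylinder at (12.5, 5) is not intersected at this z (z outside [22, 46]); Taking the union: only the r=8 cylinder is present, so the union is just that shape — boundary = 48.00 mm; the 7.5×9 cube at (10.5, 1.5) contributes its full rectangle (perimeter 33.00 mm); Combining (union): the 2 present regions are separate (no shared area or edge), so areas and boundary lengths simply add and each stays a separate island — boundary = 81.00 mm. So its perimeter = 81.00 mm. Layer 59 (z = 11.8): the cylinder: section is a regular 6-gon, circumradius r=8 (perimeter = 2·6·8.000·sin(180°/6) = 48.00 mm); the cylinder at (12.5, 5) does not reach this height (z outside [22, 46]); Combining (union): only the r=8 cylinder is present, so the union is just that shape — boundary = 48.00 mm; the cube at (10.5, 1.5) does not reach this height (z outside [1, 10.5]); Merging all regions: only that combined region is present, so the union is just that shape — boundary = 48.00 mm. So its perimeter = 48.00 mm. Layer 50 is larger (81.00 vs 48.00 mm).

layer 50 (z = 10 mm)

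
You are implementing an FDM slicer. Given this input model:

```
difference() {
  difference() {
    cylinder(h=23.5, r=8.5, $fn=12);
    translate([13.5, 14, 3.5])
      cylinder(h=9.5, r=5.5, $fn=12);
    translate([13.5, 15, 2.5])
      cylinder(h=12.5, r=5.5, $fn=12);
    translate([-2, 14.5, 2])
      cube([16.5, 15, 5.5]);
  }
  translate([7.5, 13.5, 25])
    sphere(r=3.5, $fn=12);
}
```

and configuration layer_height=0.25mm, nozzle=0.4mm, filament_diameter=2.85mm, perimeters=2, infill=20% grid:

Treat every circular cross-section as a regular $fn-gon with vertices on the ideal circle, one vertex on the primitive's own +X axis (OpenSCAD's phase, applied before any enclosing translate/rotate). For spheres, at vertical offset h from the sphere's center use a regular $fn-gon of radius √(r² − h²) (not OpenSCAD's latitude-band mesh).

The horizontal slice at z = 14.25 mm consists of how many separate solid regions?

1

At z = 14.25 mm: the r=8.5 cylinder gives a regular 12-gon of circumradius 8.5 (constant along its height); the cylinder at (13.5, 14) is not intersected at this z (z outside [3.5, 13]); the r=5.5 cylinder at (13.5, 15) contributes a regular 12-gon of circumradius 5.5; the cube at (-2, 14.5) is absent (z outside [2, 7.5]); Taking the first minus the rest: starting from the r=8.5 cylinder, the r=5.5 cylinder at (13.5, 15) misses the remaining region (no effect) — 1 connected region; the sphere at (7.5, 13.5) is absent (|z−center|=10.750 > r=3.5); After the difference (first − rest): none of the subtracted shapes is present at this height, so the result so far is unchanged — 1 connected region. The result has 1 disconnected region.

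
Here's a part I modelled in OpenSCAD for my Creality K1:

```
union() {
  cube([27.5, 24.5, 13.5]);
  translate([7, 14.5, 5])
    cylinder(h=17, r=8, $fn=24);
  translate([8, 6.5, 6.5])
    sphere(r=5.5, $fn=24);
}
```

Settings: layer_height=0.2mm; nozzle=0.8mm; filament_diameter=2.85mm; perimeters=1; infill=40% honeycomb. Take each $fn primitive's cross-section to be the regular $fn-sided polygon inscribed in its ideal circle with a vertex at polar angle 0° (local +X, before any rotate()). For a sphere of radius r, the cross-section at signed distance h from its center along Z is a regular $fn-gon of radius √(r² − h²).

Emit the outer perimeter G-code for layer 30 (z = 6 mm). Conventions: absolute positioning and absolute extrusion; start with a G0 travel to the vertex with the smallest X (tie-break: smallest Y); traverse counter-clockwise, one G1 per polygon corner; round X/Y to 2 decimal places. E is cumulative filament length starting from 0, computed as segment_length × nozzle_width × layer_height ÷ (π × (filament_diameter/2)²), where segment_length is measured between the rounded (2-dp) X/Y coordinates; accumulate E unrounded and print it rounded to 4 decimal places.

G0 X-1.00 Y14.50 Z6.00
G1 X-0.73 Y12.43 E0.0524
G1 X0.00 Y10.67 E0.1001
G1 X0.00 Y0.00 E0.3678
G1 X27.50 Y0.00 E1.0575
G1 X27.50 Y24.50 E1.6720
G1 X0.00 Y24.50 E2.3617
G1 X0.00 Y18.33 E2.5164
G1 X-0.73 Y16.57 E2.5642
G1 X-1.00 Y14.50 E2.6166

At z = 6 mm: the 27.5×24.5 cube contributes its full rectangle; the cylinder at (7, 14.5): section is a regular 24-gon, circumradius r=8; the r=5.5 sphere at (8, 6.5) slices to a regular 24-gon of circumradius 5.477 (√(r²−h²) with h=0.5 from center); Merging all regions: the regions partially overlap (shared area 287.09 mm²), so overlapping operands fuse into one piece — 1 connected region. The outline is a single polygon with 9 vertices. Extrusion per mm of travel: 0.8 × 0.2 / (π × 1.425²) = 0.025081. Accumulating E over each segment gives final E = 2.6166.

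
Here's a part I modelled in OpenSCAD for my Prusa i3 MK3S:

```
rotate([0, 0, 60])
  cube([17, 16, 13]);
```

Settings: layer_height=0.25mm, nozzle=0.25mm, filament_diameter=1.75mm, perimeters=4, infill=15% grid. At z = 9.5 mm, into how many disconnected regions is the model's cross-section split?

1

At z = 9.5 mm: the cube is present — its section is the full 17×16 rectangle; (whole slice rotated 60° about Z — lengths, areas and connectivity unchanged). The result has 1 disconnected region.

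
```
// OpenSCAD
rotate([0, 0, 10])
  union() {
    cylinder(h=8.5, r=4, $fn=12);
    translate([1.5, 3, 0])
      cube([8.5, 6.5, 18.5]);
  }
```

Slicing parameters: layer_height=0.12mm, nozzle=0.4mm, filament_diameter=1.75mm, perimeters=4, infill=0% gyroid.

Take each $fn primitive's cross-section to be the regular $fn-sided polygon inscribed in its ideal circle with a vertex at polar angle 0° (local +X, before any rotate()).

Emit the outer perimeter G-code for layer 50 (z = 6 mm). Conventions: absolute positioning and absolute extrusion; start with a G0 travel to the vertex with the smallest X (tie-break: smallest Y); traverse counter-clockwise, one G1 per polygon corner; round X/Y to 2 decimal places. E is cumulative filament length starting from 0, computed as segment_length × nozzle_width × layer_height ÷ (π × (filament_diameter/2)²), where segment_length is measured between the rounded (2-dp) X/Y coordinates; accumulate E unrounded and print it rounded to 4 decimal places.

At z = 6 mm: the r=4 cylinder contributes a regular 12-gon of circumradius 4; the 8.5×6.5 cube at (1.5, 3) contributes its full rectangle; Taking the union: the regions partially overlap (shared area 0.37 mm²), so overlapping operands fuse into one piece — 1 connected region; (whole slice rotated 10° about Z — lengths, areas and connectivity unchanged). The outline is a single polygon with 16 vertices. Extrusion per mm of travel: 0.4 × 0.12 / (π × 0.875²) = 0.019956. Accumulating E over each segment gives final E = 1.0397.

G0 X-3.94 Y-0.69 Z6.00
G1 X-3.06 Y-2.57 E0.0414
G1 X-1.37 Y-3.76 E0.0827
G1 X0.69 Y-3.94 E0.1239
G1 X2.57 Y-3.06 E0.1654
G1 X3.76 Y-1.37 E0.2066
G1 X3.94 Y0.69 E0.2479
G1 X3.06 Y2.57 E0.2893
G1 X1.91 Y3.38 E0.3174
G1 X9.33 Y4.69 E0.4677
G1 X8.20 Y11.09 E0.5974
G1 X-0.17 Y9.62 E0.7670
G1 X0.85 Y3.80 E0.8849
G1 X-0.69 Y3.94 E0.9158
G1 X-2.57 Y3.06 E0.9572
G1 X-3.76 Y1.37 E0.9985
G1 X-3.94 Y-0.69 E1.0397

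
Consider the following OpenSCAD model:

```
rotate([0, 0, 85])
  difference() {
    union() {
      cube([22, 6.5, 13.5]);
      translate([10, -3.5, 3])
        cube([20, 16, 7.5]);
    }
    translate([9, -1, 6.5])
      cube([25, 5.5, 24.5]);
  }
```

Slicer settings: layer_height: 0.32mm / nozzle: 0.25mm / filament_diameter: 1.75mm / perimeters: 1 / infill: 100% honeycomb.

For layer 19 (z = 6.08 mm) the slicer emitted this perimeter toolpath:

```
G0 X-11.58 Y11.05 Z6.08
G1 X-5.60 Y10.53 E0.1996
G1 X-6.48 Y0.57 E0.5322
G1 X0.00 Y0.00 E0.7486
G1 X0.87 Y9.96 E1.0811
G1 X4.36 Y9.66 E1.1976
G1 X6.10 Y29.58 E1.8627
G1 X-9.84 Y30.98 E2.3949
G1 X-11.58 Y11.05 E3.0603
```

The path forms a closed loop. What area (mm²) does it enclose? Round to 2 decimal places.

Apply the shoelace formula to the sequence of (X, Y) vertices; enclosed area = 385.03 mm².

385.03 mm²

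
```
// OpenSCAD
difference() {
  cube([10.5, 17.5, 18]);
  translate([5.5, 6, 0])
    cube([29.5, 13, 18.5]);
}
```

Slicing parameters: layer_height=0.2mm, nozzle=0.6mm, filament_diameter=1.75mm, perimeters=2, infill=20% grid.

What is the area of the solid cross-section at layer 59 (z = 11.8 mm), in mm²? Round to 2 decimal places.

126.25 mm²

At z = 11.8 mm: the cube (footprint 10.5×17.5) is included at this height (area 183.75 mm²); the 29.5×13 cube at (5.5, 6) contributes its full rectangle (area 383.50 mm²); Subtracting the remaining from the first: starting from the 10.5×17.5 cube (183.75 mm²), the 29.5×13 cube at (5.5, 6) partially overlaps it — only the 57.50 mm² overlap (of its 383.50 mm²) is removed, clipping the outline — area = 126.25 mm². Overall, the cross-section is a single solid region. Net area = 126.25 mm².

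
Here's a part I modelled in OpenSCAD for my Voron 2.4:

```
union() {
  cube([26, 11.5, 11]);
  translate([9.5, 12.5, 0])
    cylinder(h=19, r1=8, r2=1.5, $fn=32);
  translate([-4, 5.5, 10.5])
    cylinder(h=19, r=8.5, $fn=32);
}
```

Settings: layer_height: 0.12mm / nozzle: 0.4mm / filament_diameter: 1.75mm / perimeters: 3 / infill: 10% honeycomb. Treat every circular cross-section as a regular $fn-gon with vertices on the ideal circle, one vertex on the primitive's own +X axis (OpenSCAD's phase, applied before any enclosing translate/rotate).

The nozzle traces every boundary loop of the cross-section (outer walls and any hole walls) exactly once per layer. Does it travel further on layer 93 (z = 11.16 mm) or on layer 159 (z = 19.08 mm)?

layer 93 (z = 11.16 mm)

Layer 93 (z = 11.16): the cube does not reach this height (z outside [0, 11]); the cone at (9.5, 12.5) contributes a regular 32-gon of circumradius 4.182 (interpolated between r1=8 and r2=1.5 at t=0.587) (perimeter = 2·32·4.182·sin(180°/32) = 26.23 mm); the r=8.5 cylinder at (-4, 5.5) gives a regular 32-gon of circumradius 8.5 (constant along its height) (perimeter = 2·32·8.500·sin(180°/32) = 53.32 mm); Combining (union): the 2 present regions are separate (no shared area or edge), so areas and boundary lengths simply add and each stays a separate island — boundary = 79.56 mm. So its perimeter = 79.56 mm. Layer 159 (z = 19.08): the cube is absent (z outside [0, 11]); the cone at (9.5, 12.5) is absent (z outside [0, 19]); the r=8.5 cylinder at (-4, 5.5) gives a regular 32-gon of circumradius 8.5 (constant along its height) (perimeter = 2·32·8.500·sin(180°/32) = 53.32 mm); Combining (union): only the r=8.5 cylinder at (-4, 5.5) is present, so the union is just that shape — boundary = 53.32 mm. So its perimeter = 53.32 mm. Layer 93 is larger (79.56 vs 53.32 mm).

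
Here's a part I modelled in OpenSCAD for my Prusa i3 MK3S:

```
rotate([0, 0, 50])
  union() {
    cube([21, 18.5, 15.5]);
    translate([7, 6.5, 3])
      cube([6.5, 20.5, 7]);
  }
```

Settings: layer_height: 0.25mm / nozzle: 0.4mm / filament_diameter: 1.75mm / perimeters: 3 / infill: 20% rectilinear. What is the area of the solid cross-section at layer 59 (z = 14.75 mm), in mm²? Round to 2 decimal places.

At z = 14.75 mm: the 21×18.5 cube contributes its full rectangle (area 388.50 mm²); the cube at (7, 6.5) is absent (z outside [3, 10]); Taking the union: only the 21×18.5 cube is present, so the union is just that shape — area = 388.50 mm²; (whole slice rotated 50° about Z — lengths, areas and connectivity unchanged). Overall, the cross-section is a single solid region. Net area = 388.50 mm².

388.50 mm²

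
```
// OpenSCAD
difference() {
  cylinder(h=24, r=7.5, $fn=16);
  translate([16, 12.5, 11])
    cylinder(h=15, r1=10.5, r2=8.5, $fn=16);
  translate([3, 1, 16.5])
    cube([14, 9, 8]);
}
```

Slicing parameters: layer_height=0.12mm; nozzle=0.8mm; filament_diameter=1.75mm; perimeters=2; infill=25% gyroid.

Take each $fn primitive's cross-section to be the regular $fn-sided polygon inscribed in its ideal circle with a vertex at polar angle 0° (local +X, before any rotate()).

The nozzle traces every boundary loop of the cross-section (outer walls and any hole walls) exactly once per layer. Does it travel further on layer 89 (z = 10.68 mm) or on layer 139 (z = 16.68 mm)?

Layer 89 (z = 10.68): the r=7.5 cylinder gives a regular 16-gon of circumradius 7.5 (constant along its height) (perimeter = 2·16·7.500·sin(180°/16) = 46.82 mm); the cone at (16, 12.5) does not reach this height (z outside [11, 26]); the cube at (3, 1) is not intersected at this z (z outside [16.5, 24.5]); Subtracting the remaining from the first: none of the subtracted shapes is present at this height, so the r=7.5 cylinder is unchanged — boundary = 46.82 mm. So its perimeter = 46.82 mm. Layer 139 (z = 16.68): the r=7.5 cylinder gives a regular 16-gon of circumradius 7.5 (constant along its height) (perimeter = 2·16·7.500·sin(180°/16) = 46.82 mm); the cone at (16, 12.5): at t=0.379 of its height the radius interpolates to r₁+(r₂−r₁)t = 9.743, giving a regular 16-gon of that circumradius (perimeter = 2·16·9.743·sin(180°/16) = 60.82 mm); the cube at (3, 1) is present — its section is the full 14×9 rectangle (perimeter 46.00 mm); Subtracting the remaining from the first: starting from the r=7.5 cylinder, the cone at (16, 12.5) misses the remaining region (no effect); the 14×9 cube at (3, 1) partially overlaps it — only the 17.05 mm² overlap (of its 126.00 mm²) is removed, clipping the outline — boundary = 49.36 mm. So its perimeter = 49.36 mm. Layer 139 is larger (49.36 vs 46.82 mm).

layer 139 (z = 16.68 mm)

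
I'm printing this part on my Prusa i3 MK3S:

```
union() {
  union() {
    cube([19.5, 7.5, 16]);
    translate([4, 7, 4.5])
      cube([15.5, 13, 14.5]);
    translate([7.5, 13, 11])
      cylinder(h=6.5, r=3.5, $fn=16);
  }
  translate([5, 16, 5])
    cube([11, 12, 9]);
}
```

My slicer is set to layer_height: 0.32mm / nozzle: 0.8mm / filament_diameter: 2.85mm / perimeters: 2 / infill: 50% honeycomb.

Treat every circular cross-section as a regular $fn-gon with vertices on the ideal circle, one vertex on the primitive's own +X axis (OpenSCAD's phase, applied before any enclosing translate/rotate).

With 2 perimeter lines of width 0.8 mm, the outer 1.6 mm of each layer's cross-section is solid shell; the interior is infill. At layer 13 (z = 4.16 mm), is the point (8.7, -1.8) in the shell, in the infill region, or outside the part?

At z = 4.16 mm: the cube (footprint 19.5×7.5) is included at this height; the cube at (4, 7) is not intersected at this z (z outside [4.5, 19]); the cylinder at (7.5, 13) does not reach this height (z outside [11, 17.5]); Taking the union: only the 19.5×7.5 cube is present, so the union is just that shape — 1 connected region; the cube at (5, 16) is not intersected at this z (z outside [5, 14]); Combining (union): only that combined region is present, so the union is just that shape — 1 connected region. Overall, the cross-section is a single solid region. The nearest boundary edge runs (0.00, 0.00)→(19.50, 0.00); distance from the point to it = 1.80 mm. The point is not inside any of the regions above, so it lies outside the cross-section (1.80 mm from the nearest boundary).

outside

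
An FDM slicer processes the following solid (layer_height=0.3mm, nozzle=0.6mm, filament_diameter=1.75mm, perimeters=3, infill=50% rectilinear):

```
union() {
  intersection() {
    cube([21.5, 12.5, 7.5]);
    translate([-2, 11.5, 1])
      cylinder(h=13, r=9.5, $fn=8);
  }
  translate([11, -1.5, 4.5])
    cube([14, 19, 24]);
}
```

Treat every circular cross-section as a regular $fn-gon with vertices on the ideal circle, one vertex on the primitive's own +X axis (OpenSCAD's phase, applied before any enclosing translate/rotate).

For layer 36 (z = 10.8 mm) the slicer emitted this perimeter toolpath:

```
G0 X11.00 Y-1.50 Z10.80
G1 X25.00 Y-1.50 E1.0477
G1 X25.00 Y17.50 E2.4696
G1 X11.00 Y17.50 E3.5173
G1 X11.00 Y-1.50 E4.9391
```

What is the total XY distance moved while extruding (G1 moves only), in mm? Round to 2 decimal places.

Sum the Euclidean lengths of each G1 segment: total = 66.00 mm.

66.00 mm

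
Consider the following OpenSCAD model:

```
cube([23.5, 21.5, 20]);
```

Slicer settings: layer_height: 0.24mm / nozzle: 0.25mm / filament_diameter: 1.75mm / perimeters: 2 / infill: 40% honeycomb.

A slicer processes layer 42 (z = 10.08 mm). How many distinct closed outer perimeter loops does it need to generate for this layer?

1

At z = 10.08 mm: the cube (footprint 23.5×21.5) is included at this height. The result has 1 disconnected region.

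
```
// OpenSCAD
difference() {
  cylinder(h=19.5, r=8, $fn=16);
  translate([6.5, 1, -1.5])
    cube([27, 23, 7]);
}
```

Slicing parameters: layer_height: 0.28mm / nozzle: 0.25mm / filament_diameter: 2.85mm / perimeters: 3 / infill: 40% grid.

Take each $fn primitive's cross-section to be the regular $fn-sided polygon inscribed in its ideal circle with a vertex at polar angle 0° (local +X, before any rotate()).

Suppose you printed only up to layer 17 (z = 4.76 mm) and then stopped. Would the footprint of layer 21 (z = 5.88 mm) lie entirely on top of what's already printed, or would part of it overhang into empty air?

Compare the two slices. At z = 4.76: the r=8 cylinder gives a regular 16-gon of circumradius 8 (constant along its height) (area = (16/2)·8.000²·sin(360°/16) = 195.93 mm²); the cube at (6.5, 1) (footprint 27×23) is included at this height (area 621.00 mm²); After the difference (first − rest): starting from the r=8 cylinder (195.93 mm²), the 27×23 cube at (6.5, 1) partially overlaps it — only the 2.85 mm² overlap (of its 621.00 mm²) is removed, clipping the outline — area = 193.08 mm². At z = 5.88: the r=8 cylinder contributes a regular 16-gon of circumradius 8 (area = (16/2)·8.000²·sin(360°/16) = 195.93 mm²); the cube at (6.5, 1) is not intersected at this z (z outside [-1.5, 5.5]); After the difference (first − rest): none of the subtracted shapes is present at this height, so the r=8 cylinder is unchanged — area = 195.93 mm². Checking containment: at z = 5.88 the cross-section extends beyond the z = 4.76 cross-section by about 2.85 mm².

part overhangs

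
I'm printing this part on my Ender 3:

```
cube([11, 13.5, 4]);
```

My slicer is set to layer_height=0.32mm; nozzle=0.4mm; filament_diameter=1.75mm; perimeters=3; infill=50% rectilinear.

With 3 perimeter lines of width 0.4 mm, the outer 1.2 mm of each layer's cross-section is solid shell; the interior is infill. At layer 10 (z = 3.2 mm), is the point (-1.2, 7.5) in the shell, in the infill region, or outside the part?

At z = 3.2 mm: the 11×13.5 cube contributes its full rectangle. Overall, the cross-section is a single solid region. The nearest boundary edge runs (0.00, 13.50)→(0.00, 0.00); distance from the point to it = 1.20 mm. The point is not inside any of the regions above, so it lies outside the cross-section (1.20 mm from the nearest boundary).

outside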